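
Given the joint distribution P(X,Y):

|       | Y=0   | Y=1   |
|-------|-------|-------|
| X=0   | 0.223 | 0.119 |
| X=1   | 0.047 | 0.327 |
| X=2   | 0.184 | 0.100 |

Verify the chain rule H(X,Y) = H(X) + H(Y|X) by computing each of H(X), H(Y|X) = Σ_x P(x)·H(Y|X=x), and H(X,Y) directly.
H(X) = 1.5758 bits, H(Y|X) = 0.7886 bits, H(X,Y) = 2.3644 bits

Marginal of X (row sums):
  P(X=0) = 0.223 + 0.119 = 0.342
  P(X=1) = 0.047 + 0.327 = 0.374
  P(X=2) = 0.184 + 0.100 = 0.284
H(X) = -[0.342·log₂(0.342) + 0.374·log₂(0.374) + 0.284·log₂(0.284)]
  = 0.52939 + 0.53066 + 0.51575 = 1.5758 bits

H(Y|X) = Σ_x P(x)·H(Y|X=x):
  X=0: P(X=0) = 0.342, P(Y|X=0) = (223/342, 119/342) → H(Y|X=0) = 0.93223
  X=1: P(X=1) = 0.374, P(Y|X=1) = (47/374, 327/374) → H(Y|X=1) = 0.54544
  X=2: P(X=2) = 0.284, P(Y|X=2) = (46/71, 25/71) → H(Y|X=2) = 0.93594
H(Y|X) = 0.342·0.93223 + 0.374·0.54544 + 0.284·0.93594 = 0.7886 bits

H(X,Y) = -Σ_{x,y} P(x,y) log₂ P(x,y). Per-cell terms -P(x,y)·log₂P(x,y):
  X=0: 0.48277, 0.36545
  X=1: 0.20733, 0.52733
  X=2: 0.44937, 0.33219
Sum of the 6 terms: H(X,Y) = 2.3644 bits

Chain rule check:
  H(X) + H(Y|X) = 1.5758 + 0.7886 = 2.3644 bits
  H(X,Y) = 2.3644 bits
✓ Chain rule verified.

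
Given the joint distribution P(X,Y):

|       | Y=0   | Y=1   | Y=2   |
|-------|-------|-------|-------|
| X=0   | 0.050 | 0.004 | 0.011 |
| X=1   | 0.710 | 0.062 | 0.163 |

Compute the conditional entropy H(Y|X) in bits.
0.9987 bits

H(Y|X) = H(X,Y) - H(X)

H(X,Y) = -Σ_{x,y} P(x,y) log₂ P(x,y). Per-cell terms -P(x,y)·log₂P(x,y):
  X=0: 0.21610, 0.03186, 0.07157
  X=1: 0.35082, 0.24872, 0.42658
Sum of the 6 terms: H(X,Y) = 1.34565 bits

Marginal of X (row sums):
  P(X=0) = 0.050 + 0.004 + 0.011 = 0.065
  P(X=1) = 0.710 + 0.062 + 0.163 = 0.935
H(X) = -[0.065·log₂(0.065) + 0.935·log₂(0.935)]
  = 0.25632 + 0.09066 = 0.34698 bits

H(Y|X) = H(X,Y) - H(X) = 1.34565 - 0.34698 = 0.9987 bits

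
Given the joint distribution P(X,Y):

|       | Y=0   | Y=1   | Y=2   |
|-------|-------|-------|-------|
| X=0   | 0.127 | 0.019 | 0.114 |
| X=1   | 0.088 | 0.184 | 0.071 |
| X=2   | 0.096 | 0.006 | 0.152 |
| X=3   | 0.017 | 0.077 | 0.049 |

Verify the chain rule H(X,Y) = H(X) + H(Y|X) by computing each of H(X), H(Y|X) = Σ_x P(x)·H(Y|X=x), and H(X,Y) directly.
H(X) = 1.9382 bits, H(Y|X) = 1.3144 bits, H(X,Y) = 3.2527 bits

Marginal of X (row sums):
  P(X=0) = 0.127 + 0.019 + 0.114 = 0.260
  P(X=1) = 0.088 + 0.184 + 0.071 = 0.343
  P(X=2) = 0.096 + 0.006 + 0.152 = 0.254
  P(X=3) = 0.017 + 0.077 + 0.049 = 0.143
H(X) = -[0.260·log₂(0.260) + 0.343·log₂(0.343) + 0.254·log₂(0.254) + 0.143·log₂(0.143)]
  = 0.505288 + 0.529496 + 0.502183 + 0.401246 = 1.9382 bits

H(Y|X) = Σ_x P(x)·H(Y|X=x):
  X=0: P(X=0) = 0.260, P(Y|X=0) = (127/260, 19/260, 57/130) → H(Y|X=0) = 1.302279
  X=1: P(X=1) = 0.343, P(Y|X=1) = (88/343, 184/343, 71/343) → H(Y|X=1) = 1.455892
  X=2: P(X=2) = 0.254, P(Y|X=2) = (48/127, 3/127, 76/127) → H(Y|X=2) = 1.101475
  X=3: P(X=3) = 0.143, P(Y|X=3) = (17/143, 7/13, 49/143) → H(Y|X=3) = 1.375604
H(Y|X) = 0.260·1.302279 + 0.343·1.455892 + 0.254·1.101475 + 0.143·1.375604 = 1.3144 bits

H(X,Y) = -Σ_{x,y} P(x,y) log₂ P(x,y). Per-cell terms -P(x,y)·log₂P(x,y):
  X=0: 0.378092, 0.108639, 0.357150
  X=1: 0.308559, 0.449369, 0.270939
  X=2: 0.324559, 0.044285, 0.413114
  X=3: 0.099931, 0.284823, 0.213203
Sum of the 12 terms: H(X,Y) = 3.2527 bits

Chain rule check:
  H(X) + H(Y|X) = 1.9382 + 1.3144 = 3.2526 bits
  H(X,Y) = 3.2527 bits
✓ Chain rule verified (Δ = 0.0001 is 4-dp rounding noise: each of the three values was rounded independently).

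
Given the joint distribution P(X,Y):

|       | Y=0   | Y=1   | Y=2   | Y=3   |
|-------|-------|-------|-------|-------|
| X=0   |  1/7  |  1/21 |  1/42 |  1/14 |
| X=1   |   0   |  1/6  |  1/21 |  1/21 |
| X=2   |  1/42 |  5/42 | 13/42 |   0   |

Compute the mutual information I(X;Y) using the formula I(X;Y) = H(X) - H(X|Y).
0.5181 bits

I(X;Y) = H(X) - H(X|Y)

Marginal of X (row sums):
  P(X=0) = 1/7 + 1/21 + 1/42 + 1/14 = 2/7
  P(X=1) = 0 + 1/6 + 1/21 + 1/21 = 11/42
  P(X=2) = 1/42 + 5/42 + 13/42 + 0 = 19/42
H(X) = -[(2/7)·log₂(2/7) + (11/42)·log₂(11/42) + (19/42)·log₂(19/42)]
  = 0.5164 + 0.5062 + 0.5177 = 1.5403 bits

Marginal of Y (column sums):
  P(Y=0) = 1/7 + 0 + 1/42 = 1/6
  P(Y=1) = 1/21 + 1/6 + 5/42 = 1/3
  P(Y=2) = 1/42 + 1/21 + 13/42 = 8/21
  P(Y=3) = 1/14 + 1/21 + 0 = 5/42
H(X|Y) = Σ_y P(y)·H(X|Y=y):
  Y=0: P(Y=0) = 1/6, P(X|Y=0) = (6/7, 0, 1/7) → H(X|Y=0) = 0.5917
  Y=1: P(Y=1) = 1/3, P(X|Y=1) = (1/7, 1/2, 5/14) → H(X|Y=1) = 1.4316
  Y=2: P(Y=2) = 8/21, P(X|Y=2) = (1/16, 1/8, 13/16) → H(X|Y=2) = 0.8684
  Y=3: P(Y=3) = 5/42, P(X|Y=3) = (3/5, 2/5, 0) → H(X|Y=3) = 0.9710
H(X|Y) = (1/6)·0.5917 + (1/3)·1.4316 + (8/21)·0.8684 + (5/42)·0.9710 = 1.0222 bits

I(X;Y) = H(X) - H(X|Y) = 1.5403 - 1.0222 = 0.5181 bits

Cross-check via I(X;Y) = H(X) + H(Y) - H(X,Y): computing H(Y) from the column sums and H(X,Y) from the 12 cells in the same way gives H(Y) = 1.8551 bits and H(X,Y) = 2.8773 bits, so
I(X;Y) = 1.5403 + 1.8551 - 2.8773 = 0.5181 bits ✓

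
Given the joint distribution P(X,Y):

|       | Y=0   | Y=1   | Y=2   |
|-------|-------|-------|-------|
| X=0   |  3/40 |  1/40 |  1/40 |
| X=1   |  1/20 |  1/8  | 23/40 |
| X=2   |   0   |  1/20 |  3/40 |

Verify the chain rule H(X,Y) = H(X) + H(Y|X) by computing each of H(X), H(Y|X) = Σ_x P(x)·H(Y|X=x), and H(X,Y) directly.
H(X) = 1.0613 bits, H(Y|X) = 1.0316 bits, H(X,Y) = 2.0929 bits

Marginal of X (row sums):
  P(X=0) = 3/40 + 1/40 + 1/40 = 1/8
  P(X=1) = 1/20 + 1/8 + 23/40 = 3/4
  P(X=2) = 0 + 1/20 + 3/40 = 1/8
H(X) = -[(1/8)·log₂(1/8) + (3/4)·log₂(3/4) + (1/8)·log₂(1/8)]
  = 0.37500 + 0.31128 + 0.37500 = 1.0613 bits

H(Y|X) = Σ_x P(x)·H(Y|X=x):
  X=0: P(X=0) = 1/8, P(Y|X=0) = (3/5, 1/5, 1/5) → H(Y|X=0) = 1.37095
  X=1: P(X=1) = 3/4, P(Y|X=1) = (1/15, 1/6, 23/30) → H(Y|X=1) = 0.98517
  X=2: P(X=2) = 1/8, P(Y|X=2) = (0, 2/5, 3/5) → H(Y|X=2) = 0.97095
H(Y|X) = (1/8)·1.37095 + (3/4)·0.98517 + (1/8)·0.97095 = 1.0316 bits

H(X,Y) = -Σ_{x,y} P(x,y) log₂ P(x,y). Per-cell terms -P(x,y)·log₂P(x,y):
  X=0: 0.28027, 0.13305, 0.13305
  X=1: 0.21610, 0.37500, 0.45906
  X=2: 0.00000, 0.21610, 0.28027
  (cells with P = 0 contribute 0)
Sum of the 9 terms: H(X,Y) = 2.0929 bits

Chain rule check:
  H(X) + H(Y|X) = 1.0613 + 1.0316 = 2.0929 bits
  H(X,Y) = 2.0929 bits
✓ Chain rule verified.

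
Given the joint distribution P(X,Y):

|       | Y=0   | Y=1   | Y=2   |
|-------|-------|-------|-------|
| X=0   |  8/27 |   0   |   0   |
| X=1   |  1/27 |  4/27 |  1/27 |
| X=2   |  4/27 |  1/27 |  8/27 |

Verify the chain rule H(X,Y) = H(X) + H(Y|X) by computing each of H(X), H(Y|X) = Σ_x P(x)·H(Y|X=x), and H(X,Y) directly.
H(X) = 1.5099 bits, H(Y|X) = 0.8746 bits, H(X,Y) = 2.3845 bits

Marginal of X (row sums):
  P(X=0) = 8/27 + 0 + 0 = 8/27
  P(X=1) = 1/27 + 4/27 + 1/27 = 2/9
  P(X=2) = 4/27 + 1/27 + 8/27 = 13/27
H(X) = -[(8/27)·log₂(8/27) + (2/9)·log₂(2/9) + (13/27)·log₂(13/27)]
  = 0.5200 + 0.4822 + 0.5077 = 1.5099 bits

H(Y|X) = Σ_x P(x)·H(Y|X=x):
  X=0: P(X=0) = 8/27, P(Y|X=0) = (1, 0, 0) → H(Y|X=0) = 0.0000
  X=1: P(X=1) = 2/9, P(Y|X=1) = (1/6, 2/3, 1/6) → H(Y|X=1) = 1.2516
  X=2: P(X=2) = 13/27, P(Y|X=2) = (4/13, 1/13, 8/13) → H(Y|X=2) = 1.2389
H(Y|X) = (8/27)·0.0000 + (2/9)·1.2516 + (13/27)·1.2389 = 0.8746 bits

H(X,Y) = -Σ_{x,y} P(x,y) log₂ P(x,y). Per-cell terms -P(x,y)·log₂P(x,y):
  X=0: 0.5200, 0.0000, 0.0000
  X=1: 0.1761, 0.4081, 0.1761
  X=2: 0.4081, 0.1761, 0.5200
  (cells with P = 0 contribute 0)
Sum of the 9 terms: H(X,Y) = 2.3845 bits

Chain rule check:
  H(X) + H(Y|X) = 1.5099 + 0.8746 = 2.3845 bits
  H(X,Y) = 2.3845 bits
✓ Chain rule verified.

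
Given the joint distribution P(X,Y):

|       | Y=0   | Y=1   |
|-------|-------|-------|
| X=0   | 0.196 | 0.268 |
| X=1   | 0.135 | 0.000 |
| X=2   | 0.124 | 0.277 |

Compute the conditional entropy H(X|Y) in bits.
1.2522 bits

H(X|Y) = H(X,Y) - H(Y)

H(X,Y) = -Σ_{x,y} P(x,y) log₂ P(x,y). Per-cell terms -P(x,y)·log₂P(x,y):
  X=0: 0.460811, 0.509118
  X=1: 0.390011, 0.000000
  X=2: 0.373437, 0.513016
  (cells with P = 0 contribute 0)
Sum of the 6 terms: H(X,Y) = 2.24639 bits

Marginal of Y (column sums):
  P(Y=0) = 0.196 + 0.135 + 0.124 = 0.455
  P(Y=1) = 0.268 + 0.000 + 0.277 = 0.545
H(Y) = -[0.455·log₂(0.455) + 0.545·log₂(0.545)]
  = 0.516908 + 0.477241 = 0.99415 bits

H(X|Y) = H(X,Y) - H(Y) = 2.24639 - 0.99415 = 1.2522 bits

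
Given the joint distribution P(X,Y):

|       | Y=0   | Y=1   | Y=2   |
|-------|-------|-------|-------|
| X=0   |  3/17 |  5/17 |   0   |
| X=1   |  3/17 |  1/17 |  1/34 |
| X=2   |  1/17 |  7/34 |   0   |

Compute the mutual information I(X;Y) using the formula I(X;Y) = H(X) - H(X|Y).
0.1703 bits

I(X;Y) = H(X) - H(X|Y)

Marginal of X (row sums):
  P(X=0) = 3/17 + 5/17 + 0 = 8/17
  P(X=1) = 3/17 + 1/17 + 1/34 = 9/34
  P(X=2) = 1/17 + 7/34 + 0 = 9/34
H(X) = -[(8/17)·log₂(8/17) + (9/34)·log₂(9/34) + (9/34)·log₂(9/34)]
  = 0.5117 + 0.5076 + 0.5076 = 1.5269 bits

Marginal of Y (column sums):
  P(Y=0) = 3/17 + 3/17 + 1/17 = 7/17
  P(Y=1) = 5/17 + 1/17 + 7/34 = 19/34
  P(Y=2) = 0 + 1/34 + 0 = 1/34
H(X|Y) = Σ_y P(y)·H(X|Y=y):
  Y=0: P(Y=0) = 7/17, P(X|Y=0) = (3/7, 3/7, 1/7) → H(X|Y=0) = 1.4488
  Y=1: P(Y=1) = 19/34, P(X|Y=1) = (10/19, 2/19, 7/19) → H(X|Y=1) = 1.3600
  Y=2: P(Y=2) = 1/34, P(X|Y=2) = (0, 1, 0) → H(X|Y=2) = 0.0000
H(X|Y) = (7/17)·1.4488 + (19/34)·1.3600 + (1/34)·0.0000 = 1.3566 bits

I(X;Y) = H(X) - H(X|Y) = 1.5269 - 1.3566 = 0.1703 bits

Cross-check via I(X;Y) = H(X) + H(Y) - H(X,Y): computing H(Y) from the column sums and H(X,Y) from the 9 cells in the same way gives H(Y) = 1.1459 bits and H(X,Y) = 2.5025 bits, so
I(X;Y) = 1.5269 + 1.1459 - 2.5025 = 0.1703 bits ✓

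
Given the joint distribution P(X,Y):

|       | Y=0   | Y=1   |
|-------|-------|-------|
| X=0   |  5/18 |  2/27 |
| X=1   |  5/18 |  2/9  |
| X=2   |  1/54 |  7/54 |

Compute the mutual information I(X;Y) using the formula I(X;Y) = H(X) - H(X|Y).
0.1468 bits

I(X;Y) = H(X) - H(X|Y)

Marginal of X (row sums):
  P(X=0) = 5/18 + 2/27 = 19/54
  P(X=1) = 5/18 + 2/9 = 1/2
  P(X=2) = 1/54 + 7/54 = 4/27
H(X) = -[(19/54)·log₂(19/54) + (1/2)·log₂(1/2) + (4/27)·log₂(4/27)]
  = 0.53023 + 0.50000 + 0.40813 = 1.4384 bits

Marginal of Y (column sums):
  P(Y=0) = 5/18 + 5/18 + 1/54 = 31/54
  P(Y=1) = 2/27 + 2/9 + 7/54 = 23/54
H(X|Y) = Σ_y P(y)·H(X|Y=y):
  Y=0: P(Y=0) = 31/54, P(X|Y=0) = (15/31, 15/31, 1/31) → H(X|Y=0) = 1.17333
  Y=1: P(Y=1) = 23/54, P(X|Y=1) = (4/23, 12/23, 7/23) → H(X|Y=1) = 1.45091
H(X|Y) = (31/54)·1.17333 + (23/54)·1.45091 = 1.2916 bits

I(X;Y) = H(X) - H(X|Y) = 1.4384 - 1.2916 = 0.1468 bits

Cross-check via I(X;Y) = H(X) + H(Y) - H(X,Y): computing H(Y) from the column sums and H(X,Y) from the 6 cells in the same way gives H(Y) = 0.9841 bits and H(X,Y) = 2.2757 bits, so
I(X;Y) = 1.4384 + 0.9841 - 2.2757 = 0.1468 bits ✓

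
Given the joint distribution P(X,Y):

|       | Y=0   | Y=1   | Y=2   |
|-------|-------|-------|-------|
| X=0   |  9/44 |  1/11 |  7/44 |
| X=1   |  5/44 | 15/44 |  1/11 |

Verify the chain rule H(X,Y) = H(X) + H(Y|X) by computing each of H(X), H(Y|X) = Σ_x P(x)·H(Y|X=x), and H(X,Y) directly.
H(X) = 0.9940 bits, H(Y|X) = 1.4110 bits, H(X,Y) = 2.4050 bits

Marginal of X (row sums):
  P(X=0) = 9/44 + 1/11 + 7/44 = 5/11
  P(X=1) = 5/44 + 15/44 + 1/11 = 6/11
H(X) = -[(5/11)·log₂(5/11) + (6/11)·log₂(6/11)]
  = 0.5170 + 0.4770 = 0.9940 bits

H(Y|X) = Σ_x P(x)·H(Y|X=x):
  X=0: P(X=0) = 5/11, P(Y|X=0) = (9/20, 1/5, 7/20) → H(Y|X=0) = 1.5129
  X=1: P(X=1) = 6/11, P(Y|X=1) = (5/24, 5/8, 1/6) → H(Y|X=1) = 1.3261
H(Y|X) = (5/11)·1.5129 + (6/11)·1.3261 = 1.4110 bits

H(X,Y) = -Σ_{x,y} P(x,y) log₂ P(x,y). Per-cell terms -P(x,y)·log₂P(x,y):
  X=0: 0.4683, 0.3145, 0.4219
  X=1: 0.3565, 0.5293, 0.3145
Sum of the 6 terms: H(X,Y) = 2.4050 bits

Chain rule check:
  H(X) + H(Y|X) = 0.9940 + 1.4110 = 2.4050 bits
  H(X,Y) = 2.4050 bits
✓ Chain rule verified.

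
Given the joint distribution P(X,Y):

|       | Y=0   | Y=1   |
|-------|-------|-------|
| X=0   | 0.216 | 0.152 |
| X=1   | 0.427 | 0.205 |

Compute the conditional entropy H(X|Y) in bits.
0.9434 bits

H(X|Y) = H(X,Y) - H(Y)

H(X,Y) = -Σ_{x,y} P(x,y) log₂ P(x,y). Per-cell terms -P(x,y)·log₂P(x,y):
  X=0: 0.4776, 0.4131
  X=1: 0.5242, 0.4687
Sum of the 4 terms: H(X,Y) = 1.8836 bits

Marginal of Y (column sums):
  P(Y=0) = 0.216 + 0.427 = 0.643
  P(Y=1) = 0.152 + 0.205 = 0.357
H(Y) = -[0.643·log₂(0.643) + 0.357·log₂(0.357)]
  = 0.4097 + 0.5305 = 0.9402 bits

H(X|Y) = H(X,Y) - H(Y) = 1.8836 - 0.9402 = 0.9434 bits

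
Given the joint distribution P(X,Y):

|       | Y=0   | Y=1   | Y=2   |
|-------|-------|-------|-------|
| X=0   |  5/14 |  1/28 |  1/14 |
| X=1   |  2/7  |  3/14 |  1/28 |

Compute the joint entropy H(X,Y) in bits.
2.1385 bits

H(X,Y) = -Σ_{x,y} P(x,y) log₂ P(x,y). Per-cell terms -P(x,y)·log₂P(x,y):
  X=0: 0.5305, 0.1717, 0.2720
  X=1: 0.5164, 0.4762, 0.1717
Sum of the 6 terms: H(X,Y) = 2.1385 bits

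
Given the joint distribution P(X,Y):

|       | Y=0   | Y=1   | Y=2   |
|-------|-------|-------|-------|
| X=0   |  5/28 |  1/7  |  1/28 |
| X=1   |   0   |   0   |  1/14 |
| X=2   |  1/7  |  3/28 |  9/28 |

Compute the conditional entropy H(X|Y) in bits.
1.0109 bits

H(X|Y) = H(X,Y) - H(Y)

H(X,Y) = -Σ_{x,y} P(x,y) log₂ P(x,y). Per-cell terms -P(x,y)·log₂P(x,y):
  X=0: 0.443826, 0.401051, 0.171691
  X=1: 0.000000, 0.000000, 0.271954
  X=2: 0.401051, 0.345256, 0.526317
  (cells with P = 0 contribute 0)
Sum of the 9 terms: H(X,Y) = 2.561146 bits

Marginal of Y (column sums):
  P(Y=0) = 5/28 + 0 + 1/7 = 9/28
  P(Y=1) = 1/7 + 0 + 3/28 = 1/4
  P(Y=2) = 1/28 + 1/14 + 9/28 = 3/7
H(Y) = -[(9/28)·log₂(9/28) + (1/4)·log₂(1/4) + (3/7)·log₂(3/7)]
  = 0.526317 + 0.500000 + 0.523882 = 1.550199 bits

H(X|Y) = H(X,Y) - H(Y) = 2.561146 - 1.550199 = 1.0109 bits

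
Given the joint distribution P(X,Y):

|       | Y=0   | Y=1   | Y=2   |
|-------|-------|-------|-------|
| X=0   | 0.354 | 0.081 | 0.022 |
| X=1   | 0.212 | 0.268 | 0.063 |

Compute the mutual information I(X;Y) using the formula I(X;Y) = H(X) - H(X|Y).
0.1117 bits

I(X;Y) = H(X) - H(X|Y)

Marginal of X (row sums):
  P(X=0) = 0.354 + 0.081 + 0.022 = 0.457
  P(X=1) = 0.212 + 0.268 + 0.063 = 0.543
H(X) = -[0.457·log₂(0.457) + 0.543·log₂(0.543)]
  = 0.51629 + 0.47837 = 0.99466 bits

Marginal of Y (column sums):
  P(Y=0) = 0.354 + 0.212 = 0.566
  P(Y=1) = 0.081 + 0.268 = 0.349
  P(Y=2) = 0.022 + 0.063 = 0.085
H(X|Y) = Σ_y P(y)·H(X|Y=y):
  Y=0: P(Y=0) = 0.566, P(X|Y=0) = (177/283, 106/283) → H(X|Y=0) = 0.95411
  Y=1: P(Y=1) = 0.349, P(X|Y=1) = (81/349, 268/349) → H(X|Y=1) = 0.78164
  Y=2: P(Y=2) = 0.085, P(X|Y=2) = (22/85, 63/85) → H(X|Y=2) = 0.82497
H(X|Y) = 0.566·0.95411 + 0.349·0.78164 + 0.085·0.82497 = 0.88294 bits

I(X;Y) = H(X) - H(X|Y) = 0.99466 - 0.88294 = 0.1117 bits

Cross-check via I(X;Y) = H(X) + H(Y) - H(X,Y): computing H(Y) from the column sums and H(X,Y) from the 6 cells in the same way gives H(Y) = 1.29708 bits and H(X,Y) = 2.18002 bits, so
I(X;Y) = 0.99466 + 1.29708 - 2.18002 = 0.1117 bits ✓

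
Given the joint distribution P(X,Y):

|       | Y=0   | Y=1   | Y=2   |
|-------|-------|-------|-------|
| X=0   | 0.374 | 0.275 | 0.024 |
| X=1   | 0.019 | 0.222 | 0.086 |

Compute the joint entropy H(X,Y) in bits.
2.0671 bits

H(X,Y) = -Σ_{x,y} P(x,y) log₂ P(x,y). Per-cell terms -P(x,y)·log₂P(x,y):
  X=0: 0.53066, 0.51219, 0.12914
  X=1: 0.10864, 0.48204, 0.30440
Sum of the 6 terms: H(X,Y) = 2.0671 bits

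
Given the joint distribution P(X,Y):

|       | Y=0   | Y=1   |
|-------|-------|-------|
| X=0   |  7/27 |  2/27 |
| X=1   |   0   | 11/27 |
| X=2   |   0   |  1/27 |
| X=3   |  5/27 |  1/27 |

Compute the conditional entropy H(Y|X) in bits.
0.3992 bits

H(Y|X) = H(X,Y) - H(X)

H(X,Y) = -Σ_{x,y} P(x,y) log₂ P(x,y). Per-cell terms -P(x,y)·log₂P(x,y):
  X=0: 0.50492, 0.27814
  X=1: 0.00000, 0.52778
  X=2: 0.00000, 0.17611
  X=3: 0.45055, 0.17611
  (cells with P = 0 contribute 0)
Sum of the 8 terms: H(X,Y) = 2.1136 bits

Marginal of X (row sums):
  P(X=0) = 7/27 + 2/27 = 1/3
  P(X=1) = 0 + 11/27 = 11/27
  P(X=2) = 0 + 1/27 = 1/27
  P(X=3) = 5/27 + 1/27 = 2/9
H(X) = -[(1/3)·log₂(1/3) + (11/27)·log₂(11/27) + (1/27)·log₂(1/27) + (2/9)·log₂(2/9)]
  = 0.52832 + 0.52778 + 0.17611 + 0.48221 = 1.7144 bits

H(Y|X) = H(X,Y) - H(X) = 2.1136 - 1.7144 = 0.3992 bits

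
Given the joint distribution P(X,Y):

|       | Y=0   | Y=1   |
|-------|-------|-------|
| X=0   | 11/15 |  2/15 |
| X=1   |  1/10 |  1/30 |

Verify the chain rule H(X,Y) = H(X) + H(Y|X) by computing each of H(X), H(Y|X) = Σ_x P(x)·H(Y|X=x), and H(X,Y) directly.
H(X) = 0.5665 bits, H(Y|X) = 0.6450 bits, H(X,Y) = 1.2115 bits

Marginal of X (row sums):
  P(X=0) = 11/15 + 2/15 = 13/15
  P(X=1) = 1/10 + 1/30 = 2/15
H(X) = -[(13/15)·log₂(13/15) + (2/15)·log₂(2/15)]
  = 0.1789 + 0.3876 = 0.5665 bits

H(Y|X) = Σ_x P(x)·H(Y|X=x):
  X=0: P(X=0) = 13/15, P(Y|X=0) = (11/13, 2/13) → H(Y|X=0) = 0.6194
  X=1: P(X=1) = 2/15, P(Y|X=1) = (3/4, 1/4) → H(Y|X=1) = 0.8113
H(Y|X) = (13/15)·0.6194 + (2/15)·0.8113 = 0.6450 bits

H(X,Y) = -Σ_{x,y} P(x,y) log₂ P(x,y). Per-cell terms -P(x,y)·log₂P(x,y):
  X=0: 0.3281, 0.3876
  X=1: 0.3322, 0.1636
Sum of the 4 terms: H(X,Y) = 1.2115 bits

Chain rule check:
  H(X) + H(Y|X) = 0.5665 + 0.6450 = 1.2115 bits
  H(X,Y) = 1.2115 bits
✓ Chain rule verified.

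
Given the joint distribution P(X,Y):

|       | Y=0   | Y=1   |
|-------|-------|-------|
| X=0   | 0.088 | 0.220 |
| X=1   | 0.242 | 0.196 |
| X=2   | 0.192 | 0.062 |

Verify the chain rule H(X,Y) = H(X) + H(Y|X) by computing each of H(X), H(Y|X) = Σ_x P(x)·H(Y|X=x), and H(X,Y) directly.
H(X) = 1.5471 bits, H(Y|X) = 0.9040 bits, H(X,Y) = 2.4511 bits

Marginal of X (row sums):
  P(X=0) = 0.088 + 0.220 = 0.308
  P(X=1) = 0.242 + 0.196 = 0.438
  P(X=2) = 0.192 + 0.062 = 0.254
H(X) = -[0.308·log₂(0.308) + 0.438·log₂(0.438) + 0.254·log₂(0.254)]
  = 0.52329 + 0.52166 + 0.50218 = 1.5471 bits

H(Y|X) = Σ_x P(x)·H(Y|X=x):
  X=0: P(X=0) = 0.308, P(Y|X=0) = (2/7, 5/7) → H(Y|X=0) = 0.86312
  X=1: P(X=1) = 0.438, P(Y|X=1) = (121/219, 98/219) → H(Y|X=1) = 0.99203
  X=2: P(X=2) = 0.254, P(Y|X=2) = (96/127, 31/127) → H(Y|X=2) = 0.80178
H(Y|X) = 0.308·0.86312 + 0.438·0.99203 + 0.254·0.80178 = 0.9040 bits

H(X,Y) = -Σ_{x,y} P(x,y) log₂ P(x,y). Per-cell terms -P(x,y)·log₂P(x,y):
  X=0: 0.30856, 0.48057
  X=1: 0.49535, 0.46081
  X=2: 0.45712, 0.24872
Sum of the 6 terms: H(X,Y) = 2.4511 bits

Chain rule check:
  H(X) + H(Y|X) = 1.5471 + 0.9040 = 2.4511 bits
  H(X,Y) = 2.4511 bits
✓ Chain rule verified.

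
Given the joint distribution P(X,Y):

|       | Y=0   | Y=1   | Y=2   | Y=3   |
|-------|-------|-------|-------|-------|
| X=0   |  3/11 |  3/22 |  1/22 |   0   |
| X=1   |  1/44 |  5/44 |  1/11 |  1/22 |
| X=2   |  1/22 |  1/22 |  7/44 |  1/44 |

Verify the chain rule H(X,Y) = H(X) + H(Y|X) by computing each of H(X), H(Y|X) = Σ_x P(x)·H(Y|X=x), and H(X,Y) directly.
H(X) = 1.5395 bits, H(Y|X) = 1.5156 bits, H(X,Y) = 3.0551 bits

Marginal of X (row sums):
  P(X=0) = 3/11 + 3/22 + 1/22 + 0 = 5/11
  P(X=1) = 1/44 + 5/44 + 1/11 + 1/22 = 3/11
  P(X=2) = 1/22 + 1/22 + 7/44 + 1/44 = 3/11
H(X) = -[(5/11)·log₂(5/11) + (3/11)·log₂(3/11) + (3/11)·log₂(3/11)]
  = 0.51705 + 0.51122 + 0.51122 = 1.5395 bits

H(Y|X) = Σ_x P(x)·H(Y|X=x):
  X=0: P(X=0) = 5/11, P(Y|X=0) = (3/5, 3/10, 1/10, 0) → H(Y|X=0) = 1.29546
  X=1: P(X=1) = 3/11, P(Y|X=1) = (1/12, 5/12, 1/3, 1/6) → H(Y|X=1) = 1.78416
  X=2: P(X=2) = 3/11, P(Y|X=2) = (1/6, 1/6, 7/12, 1/12) → H(Y|X=2) = 1.61401
H(Y|X) = (5/11)·1.29546 + (3/11)·1.78416 + (3/11)·1.61401 = 1.5156 bits

H(X,Y) = -Σ_{x,y} P(x,y) log₂ P(x,y). Per-cell terms -P(x,y)·log₂P(x,y):
  X=0: 0.51122, 0.39197, 0.20270, 0.00000
  X=1: 0.12408, 0.35653, 0.31449, 0.20270
  X=2: 0.20270, 0.20270, 0.42192, 0.12408
  (cells with P = 0 contribute 0)
Sum of the 12 terms: H(X,Y) = 3.0551 bits

Chain rule check:
  H(X) + H(Y|X) = 1.5395 + 1.5156 = 3.0551 bits
  H(X,Y) = 3.0551 bits
✓ Chain rule verified.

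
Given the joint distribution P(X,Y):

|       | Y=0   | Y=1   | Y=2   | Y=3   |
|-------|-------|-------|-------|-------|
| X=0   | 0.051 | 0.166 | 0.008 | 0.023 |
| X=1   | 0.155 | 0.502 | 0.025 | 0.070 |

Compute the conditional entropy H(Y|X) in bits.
1.3394 bits

H(Y|X) = H(X,Y) - H(X)

H(X,Y) = -Σ_{x,y} P(x,y) log₂ P(x,y). Per-cell terms -P(x,y)·log₂P(x,y):
  X=0: 0.21896, 0.43006, 0.05573, 0.12517
  X=1: 0.41690, 0.49911, 0.13305, 0.26856
Sum of the 8 terms: H(X,Y) = 2.1475 bits

Marginal of X (row sums):
  P(X=0) = 0.051 + 0.166 + 0.008 + 0.023 = 0.248
  P(X=1) = 0.155 + 0.502 + 0.025 + 0.070 = 0.752
H(X) = -[0.248·log₂(0.248) + 0.752·log₂(0.752)]
  = 0.49887 + 0.30922 = 0.8081 bits

H(Y|X) = H(X,Y) - H(X) = 2.1475 - 0.8081 = 1.3394 bits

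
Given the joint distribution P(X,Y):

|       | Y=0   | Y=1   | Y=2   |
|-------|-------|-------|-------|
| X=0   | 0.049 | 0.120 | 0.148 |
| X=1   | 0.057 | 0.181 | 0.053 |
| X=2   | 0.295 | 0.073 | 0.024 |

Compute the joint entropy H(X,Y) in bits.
2.8191 bits

H(X,Y) = -Σ_{x,y} P(x,y) log₂ P(x,y). Per-cell terms -P(x,y)·log₂P(x,y):
  X=0: 0.21320, 0.36707, 0.40794
  X=1: 0.23557, 0.44633, 0.22461
  X=2: 0.51956, 0.27565, 0.12914
Sum of the 9 terms: H(X,Y) = 2.8191 bits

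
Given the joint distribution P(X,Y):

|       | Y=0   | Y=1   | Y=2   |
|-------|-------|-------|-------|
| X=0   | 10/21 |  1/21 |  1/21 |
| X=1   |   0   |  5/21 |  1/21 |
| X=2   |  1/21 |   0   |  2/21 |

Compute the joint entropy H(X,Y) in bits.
2.1624 bits

H(X,Y) = -Σ_{x,y} P(x,y) log₂ P(x,y). Per-cell terms -P(x,y)·log₂P(x,y):
  X=0: 0.50971, 0.20916, 0.20916
  X=1: 0.00000, 0.49295, 0.20916
  X=2: 0.20916, 0.00000, 0.32308
  (cells with P = 0 contribute 0)
Sum of the 9 terms: H(X,Y) = 2.1624 bits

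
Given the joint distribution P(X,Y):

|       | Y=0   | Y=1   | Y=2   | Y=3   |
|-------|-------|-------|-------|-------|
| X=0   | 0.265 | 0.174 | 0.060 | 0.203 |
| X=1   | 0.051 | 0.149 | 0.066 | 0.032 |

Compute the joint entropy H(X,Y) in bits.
2.7031 bits

H(X,Y) = -Σ_{x,y} P(x,y) log₂ P(x,y). Per-cell terms -P(x,y)·log₂P(x,y):
  X=0: 0.5077, 0.4390, 0.2435, 0.4670
  X=1: 0.2190, 0.4092, 0.2588, 0.1589
Sum of the 8 terms: H(X,Y) = 2.7031 bits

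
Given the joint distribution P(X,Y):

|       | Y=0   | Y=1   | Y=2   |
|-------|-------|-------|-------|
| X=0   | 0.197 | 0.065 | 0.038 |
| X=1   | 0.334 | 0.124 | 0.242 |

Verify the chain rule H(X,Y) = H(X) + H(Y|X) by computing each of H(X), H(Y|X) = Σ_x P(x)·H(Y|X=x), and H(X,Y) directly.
H(X) = 0.8813 bits, H(Y|X) = 1.4132 bits, H(X,Y) = 2.2945 bits

Marginal of X (row sums):
  P(X=0) = 0.197 + 0.065 + 0.038 = 0.300
  P(X=1) = 0.334 + 0.124 + 0.242 = 0.700
H(X) = -[0.300·log₂(0.300) + 0.700·log₂(0.700)]
  = 0.5211 + 0.3602 = 0.8813 bits

H(Y|X) = Σ_x P(x)·H(Y|X=x):
  X=0: P(X=0) = 0.300, P(Y|X=0) = (197/300, 13/60, 19/150) → H(Y|X=0) = 1.2541
  X=1: P(X=1) = 0.700, P(Y|X=1) = (167/350, 31/175, 121/350) → H(Y|X=1) = 1.4814
H(Y|X) = 0.300·1.2541 + 0.700·1.4814 = 1.4132 bits

H(X,Y) = -Σ_{x,y} P(x,y) log₂ P(x,y). Per-cell terms -P(x,y)·log₂P(x,y):
  X=0: 0.4617, 0.2563, 0.1793
  X=1: 0.5284, 0.3734, 0.4954
Sum of the 6 terms: H(X,Y) = 2.2945 bits

Chain rule check:
  H(X) + H(Y|X) = 0.8813 + 1.4132 = 2.2945 bits
  H(X,Y) = 2.2945 bits
✓ Chain rule verified.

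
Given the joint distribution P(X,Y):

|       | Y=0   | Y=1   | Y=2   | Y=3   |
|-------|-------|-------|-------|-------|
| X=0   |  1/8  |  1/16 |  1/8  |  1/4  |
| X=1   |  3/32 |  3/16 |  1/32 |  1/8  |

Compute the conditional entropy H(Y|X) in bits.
1.8155 bits

H(Y|X) = H(X,Y) - H(X)

H(X,Y) = -Σ_{x,y} P(x,y) log₂ P(x,y). Per-cell terms -P(x,y)·log₂P(x,y):
  X=0: 0.3750, 0.2500, 0.3750, 0.5000
  X=1: 0.3202, 0.4528, 0.1562, 0.3750
Sum of the 8 terms: H(X,Y) = 2.8042 bits

Marginal of X (row sums):
  P(X=0) = 1/8 + 1/16 + 1/8 + 1/4 = 9/16
  P(X=1) = 3/32 + 3/16 + 1/32 + 1/8 = 7/16
H(X) = -[(9/16)·log₂(9/16) + (7/16)·log₂(7/16)]
  = 0.4669 + 0.5218 = 0.9887 bits

H(Y|X) = H(X,Y) - H(X) = 2.8042 - 0.9887 = 1.8155 bits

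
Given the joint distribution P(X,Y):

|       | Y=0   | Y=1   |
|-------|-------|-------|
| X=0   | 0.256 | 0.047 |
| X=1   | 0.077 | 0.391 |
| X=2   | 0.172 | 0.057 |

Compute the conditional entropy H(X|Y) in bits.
1.1975 bits

H(X|Y) = H(X,Y) - H(Y)

H(X,Y) = -Σ_{x,y} P(x,y) log₂ P(x,y). Per-cell terms -P(x,y)·log₂P(x,y):
  X=0: 0.50324, 0.20733
  X=1: 0.28482, 0.52971
  X=2: 0.43680, 0.23557
Sum of the 6 terms: H(X,Y) = 2.19747 bits

Marginal of Y (column sums):
  P(Y=0) = 0.256 + 0.077 + 0.172 = 0.505
  P(Y=1) = 0.047 + 0.391 + 0.057 = 0.495
H(Y) = -[0.505·log₂(0.505) + 0.495·log₂(0.495)]
  = 0.49775 + 0.50218 = 0.99993 bits

H(X|Y) = H(X,Y) - H(Y) = 2.19747 - 0.99993 = 1.1975 bits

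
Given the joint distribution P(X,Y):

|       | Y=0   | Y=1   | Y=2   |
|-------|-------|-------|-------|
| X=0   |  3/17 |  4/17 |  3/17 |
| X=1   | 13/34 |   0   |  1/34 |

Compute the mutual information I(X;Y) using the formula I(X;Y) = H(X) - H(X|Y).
0.3528 bits

I(X;Y) = H(X) - H(X|Y)

Marginal of X (row sums):
  P(X=0) = 3/17 + 4/17 + 3/17 = 10/17
  P(X=1) = 13/34 + 0 + 1/34 = 7/17
H(X) = -[(10/17)·log₂(10/17) + (7/17)·log₂(7/17)]
  = 0.4503 + 0.5271 = 0.9774 bits

Marginal of Y (column sums):
  P(Y=0) = 3/17 + 13/34 = 19/34
  P(Y=1) = 4/17 + 0 = 4/17
  P(Y=2) = 3/17 + 1/34 = 7/34
H(X|Y) = Σ_y P(y)·H(X|Y=y):
  Y=0: P(Y=0) = 19/34, P(X|Y=0) = (6/19, 13/19) → H(X|Y=0) = 0.8997
  Y=1: P(Y=1) = 4/17, P(X|Y=1) = (1, 0) → H(X|Y=1) = 0.0000
  Y=2: P(Y=2) = 7/34, P(X|Y=2) = (6/7, 1/7) → H(X|Y=2) = 0.5917
H(X|Y) = (19/34)·0.8997 + (4/17)·0.0000 + (7/34)·0.5917 = 0.6246 bits

I(X;Y) = H(X) - H(X|Y) = 0.9774 - 0.6246 = 0.3528 bits

Cross-check via I(X;Y) = H(X) + H(Y) - H(X,Y): computing H(Y) from the column sums and H(X,Y) from the 6 cells in the same way gives H(Y) = 1.4298 bits and H(X,Y) = 2.0544 bits, so
I(X;Y) = 0.9774 + 1.4298 - 2.0544 = 0.3528 bits ✓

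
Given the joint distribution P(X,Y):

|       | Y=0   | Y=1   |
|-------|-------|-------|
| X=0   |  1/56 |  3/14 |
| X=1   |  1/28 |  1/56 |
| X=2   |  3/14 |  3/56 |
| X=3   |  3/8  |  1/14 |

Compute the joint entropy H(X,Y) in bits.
2.3603 bits

H(X,Y) = -Σ_{x,y} P(x,y) log₂ P(x,y). Per-cell terms -P(x,y)·log₂P(x,y):
  X=0: 0.1037, 0.4762
  X=1: 0.1717, 0.1037
  X=2: 0.4762, 0.2262
  X=3: 0.5306, 0.2720
Sum of the 8 terms: H(X,Y) = 2.3603 bits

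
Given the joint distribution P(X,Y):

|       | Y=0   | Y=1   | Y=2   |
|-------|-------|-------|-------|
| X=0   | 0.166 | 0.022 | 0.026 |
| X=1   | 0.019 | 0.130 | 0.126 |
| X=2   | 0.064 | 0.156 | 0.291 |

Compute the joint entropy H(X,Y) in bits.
2.7461 bits

H(X,Y) = -Σ_{x,y} P(x,y) log₂ P(x,y). Per-cell terms -P(x,y)·log₂P(x,y):
  X=0: 0.43006, 0.12114, 0.13690
  X=1: 0.10864, 0.38264, 0.37655
  X=2: 0.25381, 0.41814, 0.51824
Sum of the 9 terms: H(X,Y) = 2.7461 bits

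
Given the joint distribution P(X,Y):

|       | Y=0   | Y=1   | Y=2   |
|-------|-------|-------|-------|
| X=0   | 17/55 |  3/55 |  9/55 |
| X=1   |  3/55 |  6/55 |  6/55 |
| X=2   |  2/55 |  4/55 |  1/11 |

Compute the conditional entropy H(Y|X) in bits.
1.4070 bits

H(Y|X) = H(X,Y) - H(X)

H(X,Y) = -Σ_{x,y} P(x,y) log₂ P(x,y). Per-cell terms -P(x,y)·log₂P(x,y):
  X=0: 0.52357, 0.22889, 0.42733
  X=1: 0.22889, 0.34870, 0.34870
  X=2: 0.17387, 0.27501, 0.31449
Sum of the 9 terms: H(X,Y) = 2.86945 bits

Marginal of X (row sums):
  P(X=0) = 17/55 + 3/55 + 9/55 = 29/55
  P(X=1) = 3/55 + 6/55 + 6/55 = 3/11
  P(X=2) = 2/55 + 4/55 + 1/11 = 1/5
H(X) = -[(29/55)·log₂(29/55) + (3/11)·log₂(3/11) + (1/5)·log₂(1/5)]
  = 0.48687 + 0.51122 + 0.46439 = 1.46248 bits

H(Y|X) = H(X,Y) - H(X) = 2.86945 - 1.46248 = 1.4070 bits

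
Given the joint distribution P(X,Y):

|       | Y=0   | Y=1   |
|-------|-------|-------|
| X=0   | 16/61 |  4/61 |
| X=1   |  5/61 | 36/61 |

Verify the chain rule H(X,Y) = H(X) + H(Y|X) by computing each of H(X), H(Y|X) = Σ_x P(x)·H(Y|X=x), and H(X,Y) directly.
H(X) = 0.9127 bits, H(Y|X) = 0.5963 bits, H(X,Y) = 1.5090 bits

Marginal of X (row sums):
  P(X=0) = 16/61 + 4/61 = 20/61
  P(X=1) = 5/61 + 36/61 = 41/61
H(X) = -[(20/61)·log₂(20/61) + (41/61)·log₂(41/61)]
  = 0.527478 + 0.385256 = 0.9127 bits

H(Y|X) = Σ_x P(x)·H(Y|X=x):
  X=0: P(X=0) = 20/61, P(Y|X=0) = (4/5, 1/5) → H(Y|X=0) = 0.721928
  X=1: P(X=1) = 41/61, P(Y|X=1) = (5/41, 36/41) → H(Y|X=1) = 0.534944
H(Y|X) = (20/61)·0.721928 + (41/61)·0.534944 = 0.5963 bits

H(X,Y) = -Σ_{x,y} P(x,y) log₂ P(x,y). Per-cell terms -P(x,y)·log₂P(x,y):
  X=0: 0.506423, 0.257753
  X=1: 0.295804, 0.449004
Sum of the 4 terms: H(X,Y) = 1.5090 bits

Chain rule check:
  H(X) + H(Y|X) = 0.9127 + 0.5963 = 1.5090 bits
  H(X,Y) = 1.5090 bits
✓ Chain rule verified.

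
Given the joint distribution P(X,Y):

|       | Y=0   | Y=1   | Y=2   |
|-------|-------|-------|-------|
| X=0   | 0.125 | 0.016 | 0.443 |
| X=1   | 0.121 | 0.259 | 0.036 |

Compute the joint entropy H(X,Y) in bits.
2.0369 bits

H(X,Y) = -Σ_{x,y} P(x,y) log₂ P(x,y). Per-cell terms -P(x,y)·log₂P(x,y):
  X=0: 0.37500, 0.09545, 0.52036
  X=1: 0.36868, 0.50478, 0.17265
Sum of the 6 terms: H(X,Y) = 2.0369 bits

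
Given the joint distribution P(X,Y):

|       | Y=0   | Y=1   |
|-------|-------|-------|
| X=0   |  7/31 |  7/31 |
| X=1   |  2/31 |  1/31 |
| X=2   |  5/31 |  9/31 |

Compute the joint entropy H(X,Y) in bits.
2.3270 bits

H(X,Y) = -Σ_{x,y} P(x,y) log₂ P(x,y). Per-cell terms -P(x,y)·log₂P(x,y):
  X=0: 0.48477, 0.48477
  X=1: 0.25511, 0.15981
  X=2: 0.42456, 0.51801
Sum of the 6 terms: H(X,Y) = 2.3270 bits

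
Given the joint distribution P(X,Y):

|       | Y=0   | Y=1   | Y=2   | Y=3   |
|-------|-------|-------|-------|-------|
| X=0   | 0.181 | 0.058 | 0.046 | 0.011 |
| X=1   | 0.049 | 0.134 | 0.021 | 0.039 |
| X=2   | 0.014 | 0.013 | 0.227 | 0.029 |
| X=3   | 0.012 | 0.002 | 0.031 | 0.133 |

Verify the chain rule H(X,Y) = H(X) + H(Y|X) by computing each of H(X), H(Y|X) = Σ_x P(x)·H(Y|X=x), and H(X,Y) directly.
H(X) = 1.9744 bits, H(Y|X) = 1.3258 bits, H(X,Y) = 3.3002 bits

Marginal of X (row sums):
  P(X=0) = 0.181 + 0.058 + 0.046 + 0.011 = 0.296
  P(X=1) = 0.049 + 0.134 + 0.021 + 0.039 = 0.243
  P(X=2) = 0.014 + 0.013 + 0.227 + 0.029 = 0.283
  P(X=3) = 0.012 + 0.002 + 0.031 + 0.133 = 0.178
H(X) = -[0.296·log₂(0.296) + 0.243·log₂(0.243) + 0.283·log₂(0.283) + 0.178·log₂(0.178)]
  = 0.51987 + 0.49596 + 0.51538 + 0.44323 = 1.9744 bits

H(Y|X) = Σ_x P(x)·H(Y|X=x):
  X=0: P(X=0) = 0.296, P(Y|X=0) = (181/296, 29/148, 23/148, 11/296) → H(Y|X=0) = 1.48860
  X=1: P(X=1) = 0.243, P(Y|X=1) = (49/243, 134/243, 7/81, 13/81) → H(Y|X=1) = 1.66824
  X=2: P(X=2) = 0.283, P(Y|X=2) = (14/283, 13/283, 227/283, 29/283) → H(Y|X=2) = 1.01068
  X=3: P(X=3) = 0.178, P(Y|X=3) = (6/89, 1/89, 31/178, 133/178) → H(Y|X=3) = 1.08836
H(Y|X) = 0.296·1.48860 + 0.243·1.66824 + 0.283·1.01068 + 0.178·1.08836 = 1.3258 bits

H(X,Y) = -Σ_{x,y} P(x,y) log₂ P(x,y). Per-cell terms -P(x,y)·log₂P(x,y):
  X=0: 0.44633, 0.23825, 0.20434, 0.07157
  X=1: 0.21320, 0.38856, 0.11704, 0.18253
  X=2: 0.08622, 0.08145, 0.48561, 0.14813
  X=3: 0.07657, 0.01793, 0.15536, 0.38710
Sum of the 16 terms: H(X,Y) = 3.3002 bits

Chain rule check:
  H(X) + H(Y|X) = 1.9744 + 1.3258 = 3.3002 bits
  H(X,Y) = 3.3002 bits
✓ Chain rule verified.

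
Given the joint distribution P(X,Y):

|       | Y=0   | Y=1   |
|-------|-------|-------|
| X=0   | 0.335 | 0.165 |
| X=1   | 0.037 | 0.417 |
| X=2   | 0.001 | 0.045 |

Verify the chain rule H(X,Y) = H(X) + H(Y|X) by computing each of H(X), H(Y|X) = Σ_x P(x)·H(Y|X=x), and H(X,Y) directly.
H(X) = 1.2216 bits, H(Y|X) = 0.6494 bits, H(X,Y) = 1.8709 bits

Marginal of X (row sums):
  P(X=0) = 0.335 + 0.165 = 0.500
  P(X=1) = 0.037 + 0.417 = 0.454
  P(X=2) = 0.001 + 0.045 = 0.046
H(X) = -[0.500·log₂(0.500) + 0.454·log₂(0.454) + 0.046·log₂(0.046)]
  = 0.500000 + 0.517213 + 0.204342 = 1.2216 bits

H(Y|X) = Σ_x P(x)·H(Y|X=x):
  X=0: P(X=0) = 0.500, P(Y|X=0) = (67/100, 33/100) → H(Y|X=0) = 0.914926
  X=1: P(X=1) = 0.454, P(Y|X=1) = (37/454, 417/454) → H(Y|X=1) = 0.407435
  X=2: P(X=2) = 0.046, P(Y|X=2) = (1/46, 45/46) → H(Y|X=2) = 0.151097
H(Y|X) = 0.500·0.914926 + 0.454·0.407435 + 0.046·0.151097 = 0.6494 bits

H(X,Y) = -Σ_{x,y} P(x,y) log₂ P(x,y). Per-cell terms -P(x,y)·log₂P(x,y):
  X=0: 0.528552, 0.428911
  X=1: 0.175984, 0.526204
  X=2: 0.009966, 0.201327
Sum of the 6 terms: H(X,Y) = 1.8709 bits

Chain rule check:
  H(X) + H(Y|X) = 1.2216 + 0.6494 = 1.8710 bits
  H(X,Y) = 1.8709 bits
✓ Chain rule verified (Δ = 0.0001 is 4-dp rounding noise: each of the three values was rounded independently).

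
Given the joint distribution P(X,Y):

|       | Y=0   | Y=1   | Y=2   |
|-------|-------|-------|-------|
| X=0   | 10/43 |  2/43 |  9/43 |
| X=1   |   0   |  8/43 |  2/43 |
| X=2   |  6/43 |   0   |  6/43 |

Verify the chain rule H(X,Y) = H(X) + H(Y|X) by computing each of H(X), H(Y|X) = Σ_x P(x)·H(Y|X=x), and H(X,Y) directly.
H(X) = 1.5082 bits, H(Y|X) = 1.1095 bits, H(X,Y) = 2.6177 bits

Marginal of X (row sums):
  P(X=0) = 10/43 + 2/43 + 9/43 = 21/43
  P(X=1) = 0 + 8/43 + 2/43 = 10/43
  P(X=2) = 6/43 + 0 + 6/43 = 12/43
H(X) = -[(21/43)·log₂(21/43) + (10/43)·log₂(10/43) + (12/43)·log₂(12/43)]
  = 0.50495 + 0.48938 + 0.51385 = 1.5082 bits

H(Y|X) = Σ_x P(x)·H(Y|X=x):
  X=0: P(X=0) = 21/43, P(Y|X=0) = (10/21, 2/21, 3/7) → H(Y|X=0) = 1.35667
  X=1: P(X=1) = 10/43, P(Y|X=1) = (0, 4/5, 1/5) → H(Y|X=1) = 0.72193
  X=2: P(X=2) = 12/43, P(Y|X=2) = (1/2, 0, 1/2) → H(Y|X=2) = 1.00000
H(Y|X) = (21/43)·1.35667 + (10/43)·0.72193 + (12/43)·1.00000 = 1.1095 bits

H(X,Y) = -Σ_{x,y} P(x,y) log₂ P(x,y). Per-cell terms -P(x,y)·log₂P(x,y):
  X=0: 0.48938, 0.20587, 0.47226
  X=1: 0.00000, 0.45140, 0.20587
  X=2: 0.39646, 0.00000, 0.39646
  (cells with P = 0 contribute 0)
Sum of the 9 terms: H(X,Y) = 2.6177 bits

Chain rule check:
  H(X) + H(Y|X) = 1.5082 + 1.1095 = 2.6177 bits
  H(X,Y) = 2.6177 bits
✓ Chain rule verified.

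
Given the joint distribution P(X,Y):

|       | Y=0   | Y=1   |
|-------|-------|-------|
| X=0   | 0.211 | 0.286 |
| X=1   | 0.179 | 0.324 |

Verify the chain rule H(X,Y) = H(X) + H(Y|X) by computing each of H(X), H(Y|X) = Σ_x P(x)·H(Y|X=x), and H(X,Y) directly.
H(X) = 1.0000 bits, H(Y|X) = 0.9612 bits, H(X,Y) = 1.9612 bits

Marginal of X (row sums):
  P(X=0) = 0.211 + 0.286 = 0.497
  P(X=1) = 0.179 + 0.324 = 0.503
H(X) = -[0.497·log₂(0.497) + 0.503·log₂(0.503)]
  = 0.5013 + 0.4987 = 1.0000 bits

H(Y|X) = Σ_x P(x)·H(Y|X=x):
  X=0: P(X=0) = 0.497, P(Y|X=0) = (211/497, 286/497) → H(Y|X=0) = 0.9835
  X=1: P(X=1) = 0.503, P(Y|X=1) = (179/503, 324/503) → H(Y|X=1) = 0.9392
H(Y|X) = 0.497·0.9835 + 0.503·0.9392 = 0.9612 bits

H(X,Y) = -Σ_{x,y} P(x,y) log₂ P(x,y). Per-cell terms -P(x,y)·log₂P(x,y):
  X=0: 0.4736, 0.5165
  X=1: 0.4443, 0.5268
Sum of the 4 terms: H(X,Y) = 1.9612 bits

Chain rule check:
  H(X) + H(Y|X) = 1.0000 + 0.9612 = 1.9612 bits
  H(X,Y) = 1.9612 bits
✓ Chain rule verified.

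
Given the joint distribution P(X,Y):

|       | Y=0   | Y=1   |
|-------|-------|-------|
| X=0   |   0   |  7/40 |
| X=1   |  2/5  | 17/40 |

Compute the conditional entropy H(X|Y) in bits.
0.5225 bits

H(X|Y) = H(X,Y) - H(Y)

H(X,Y) = -Σ_{x,y} P(x,y) log₂ P(x,y). Per-cell terms -P(x,y)·log₂P(x,y):
  X=0: 0.0000, 0.4401
  X=1: 0.5288, 0.5246
  (cells with P = 0 contribute 0)
Sum of the 4 terms: H(X,Y) = 1.4935 bits

Marginal of Y (column sums):
  P(Y=0) = 0 + 2/5 = 2/5
  P(Y=1) = 7/40 + 17/40 = 3/5
H(Y) = -[(2/5)·log₂(2/5) + (3/5)·log₂(3/5)]
  = 0.5288 + 0.4422 = 0.9710 bits

H(X|Y) = H(X,Y) - H(Y) = 1.4935 - 0.9710 = 0.5225 bits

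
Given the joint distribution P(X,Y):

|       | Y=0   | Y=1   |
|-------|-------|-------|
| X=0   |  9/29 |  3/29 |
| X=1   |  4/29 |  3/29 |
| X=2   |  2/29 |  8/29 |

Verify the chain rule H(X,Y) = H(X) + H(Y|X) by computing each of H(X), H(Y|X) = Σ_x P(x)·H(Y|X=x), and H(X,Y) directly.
H(X) = 1.5514 bits, H(Y|X) = 0.8225 bits, H(X,Y) = 2.3739 bits

Marginal of X (row sums):
  P(X=0) = 9/29 + 3/29 = 12/29
  P(X=1) = 4/29 + 3/29 = 7/29
  P(X=2) = 2/29 + 8/29 = 10/29
H(X) = -[(12/29)·log₂(12/29) + (7/29)·log₂(7/29) + (10/29)·log₂(10/29)]
  = 0.52677 + 0.49498 + 0.52967 = 1.5514 bits

H(Y|X) = Σ_x P(x)·H(Y|X=x):
  X=0: P(X=0) = 12/29, P(Y|X=0) = (3/4, 1/4) → H(Y|X=0) = 0.81128
  X=1: P(X=1) = 7/29, P(Y|X=1) = (4/7, 3/7) → H(Y|X=1) = 0.98523
  X=2: P(X=2) = 10/29, P(Y|X=2) = (1/5, 4/5) → H(Y|X=2) = 0.72193
H(Y|X) = (12/29)·0.81128 + (7/29)·0.98523 + (10/29)·0.72193 = 0.8225 bits

H(X,Y) = -Σ_{x,y} P(x,y) log₂ P(x,y). Per-cell terms -P(x,y)·log₂P(x,y):
  X=0: 0.52388, 0.33859
  X=1: 0.39420, 0.33859
  X=2: 0.26607, 0.51255
Sum of the 6 terms: H(X,Y) = 2.3739 bits

Chain rule check:
  H(X) + H(Y|X) = 1.5514 + 0.8225 = 2.3739 bits
  H(X,Y) = 2.3739 bits
✓ Chain rule verified.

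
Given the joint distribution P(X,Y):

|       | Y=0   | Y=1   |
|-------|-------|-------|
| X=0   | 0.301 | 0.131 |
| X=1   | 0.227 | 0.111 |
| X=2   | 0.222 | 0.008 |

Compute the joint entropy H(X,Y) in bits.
2.2809 bits

H(X,Y) = -Σ_{x,y} P(x,y) log₂ P(x,y). Per-cell terms -P(x,y)·log₂P(x,y):
  X=0: 0.52138, 0.38414
  X=1: 0.48561, 0.35202
  X=2: 0.48204, 0.05573
Sum of the 6 terms: H(X,Y) = 2.2809 bits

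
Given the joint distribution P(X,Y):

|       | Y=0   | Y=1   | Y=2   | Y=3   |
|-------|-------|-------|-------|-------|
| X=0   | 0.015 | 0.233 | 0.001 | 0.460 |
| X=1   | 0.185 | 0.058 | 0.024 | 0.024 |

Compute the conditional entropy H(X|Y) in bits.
0.4304 bits

H(X|Y) = H(X,Y) - H(Y)

H(X,Y) = -Σ_{x,y} P(x,y) log₂ P(x,y). Per-cell terms -P(x,y)·log₂P(x,y):
  X=0: 0.09088, 0.48967, 0.00997, 0.51534
  X=1: 0.45036, 0.23825, 0.12914, 0.12914
Sum of the 8 terms: H(X,Y) = 2.05275 bits

Marginal of Y (column sums):
  P(Y=0) = 0.015 + 0.185 = 0.200
  P(Y=1) = 0.233 + 0.058 = 0.291
  P(Y=2) = 0.001 + 0.024 = 0.025
  P(Y=3) = 0.460 + 0.024 = 0.484
H(Y) = -[0.200·log₂(0.200) + 0.291·log₂(0.291) + 0.025·log₂(0.025) + 0.484·log₂(0.484)]
  = 0.46439 + 0.51824 + 0.13305 + 0.50671 = 1.62239 bits

H(X|Y) = H(X,Y) - H(Y) = 2.05275 - 1.62239 = 0.4304 bits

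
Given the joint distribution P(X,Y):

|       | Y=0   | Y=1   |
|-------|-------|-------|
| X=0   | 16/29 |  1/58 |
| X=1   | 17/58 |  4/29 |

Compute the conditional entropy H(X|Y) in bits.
0.8649 bits

H(X|Y) = H(X,Y) - H(Y)

H(X,Y) = -Σ_{x,y} P(x,y) log₂ P(x,y). Per-cell terms -P(x,y)·log₂P(x,y):
  X=0: 0.4734, 0.1010
  X=1: 0.5189, 0.3942
Sum of the 4 terms: H(X,Y) = 1.4875 bits

Marginal of Y (column sums):
  P(Y=0) = 16/29 + 17/58 = 49/58
  P(Y=1) = 1/58 + 4/29 = 9/58
H(Y) = -[(49/58)·log₂(49/58) + (9/58)·log₂(9/58)]
  = 0.2055 + 0.4171 = 0.6226 bits

H(X|Y) = H(X,Y) - H(Y) = 1.4875 - 0.6226 = 0.8649 bits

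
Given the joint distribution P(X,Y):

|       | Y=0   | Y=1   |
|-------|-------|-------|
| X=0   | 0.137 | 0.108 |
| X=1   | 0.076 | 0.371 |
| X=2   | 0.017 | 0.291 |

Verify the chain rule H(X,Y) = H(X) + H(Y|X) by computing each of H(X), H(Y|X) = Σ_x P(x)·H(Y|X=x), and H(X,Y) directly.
H(X) = 1.5397 bits, H(Y|X) = 0.6314 bits, H(X,Y) = 2.1711 bits

Marginal of X (row sums):
  P(X=0) = 0.137 + 0.108 = 0.245
  P(X=1) = 0.076 + 0.371 = 0.447
  P(X=2) = 0.017 + 0.291 = 0.308
H(X) = -[0.245·log₂(0.245) + 0.447·log₂(0.447) + 0.308·log₂(0.308)]
  = 0.49714 + 0.51926 + 0.52329 = 1.5397 bits

H(Y|X) = Σ_x P(x)·H(Y|X=x):
  X=0: P(X=0) = 0.245, P(Y|X=0) = (137/245, 108/245) → H(Y|X=0) = 0.98987
  X=1: P(X=1) = 0.447, P(Y|X=1) = (76/447, 371/447) → H(Y|X=1) = 0.65776
  X=2: P(X=2) = 0.308, P(Y|X=2) = (17/308, 291/308) → H(Y|X=2) = 0.30807
H(Y|X) = 0.245·0.98987 + 0.447·0.65776 + 0.308·0.30807 = 0.6314 bits

H(X,Y) = -Σ_{x,y} P(x,y) log₂ P(x,y). Per-cell terms -P(x,y)·log₂P(x,y):
  X=0: 0.39288, 0.34678
  X=1: 0.28256, 0.53072
  X=2: 0.09993, 0.51824
Sum of the 6 terms: H(X,Y) = 2.1711 bits

Chain rule check:
  H(X) + H(Y|X) = 1.5397 + 0.6314 = 2.1711 bits
  H(X,Y) = 2.1711 bits
✓ Chain rule verified.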